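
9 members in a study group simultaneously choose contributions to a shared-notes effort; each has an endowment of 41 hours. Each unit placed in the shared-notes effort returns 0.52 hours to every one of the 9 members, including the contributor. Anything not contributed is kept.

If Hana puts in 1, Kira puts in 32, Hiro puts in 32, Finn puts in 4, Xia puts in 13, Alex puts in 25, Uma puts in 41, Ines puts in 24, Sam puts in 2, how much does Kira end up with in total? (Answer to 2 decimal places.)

99.48 hours

Total contributed: 1 + 32 + 32 + 4 + 13 + 25 + 41 + 24 + 2 = 174.
Each receives 0.52 × 174 = 90.48 from the shared-notes effort.
Kira keeps 41 − 32 = 9, so Kira's payoff is 9 + 90.48 = 99.48.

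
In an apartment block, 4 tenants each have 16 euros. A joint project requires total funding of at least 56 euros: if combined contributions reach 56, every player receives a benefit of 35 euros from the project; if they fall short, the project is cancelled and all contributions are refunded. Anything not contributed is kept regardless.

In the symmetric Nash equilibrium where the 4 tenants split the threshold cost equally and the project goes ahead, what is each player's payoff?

37 euros

Equal share of the threshold: 56/4 = 14.
At this profile no one gains by cutting their contribution: any cut drops the total below 56, the project is cancelled, contributions are refunded, and the deviator ends with 16, which is less than 16 − 14 + 35 = 37. Contributing more than 14 just wastes the excess. So contributing exactly 14 is a best response.
Each player's payoff: 16 − 14 + 35 = 37.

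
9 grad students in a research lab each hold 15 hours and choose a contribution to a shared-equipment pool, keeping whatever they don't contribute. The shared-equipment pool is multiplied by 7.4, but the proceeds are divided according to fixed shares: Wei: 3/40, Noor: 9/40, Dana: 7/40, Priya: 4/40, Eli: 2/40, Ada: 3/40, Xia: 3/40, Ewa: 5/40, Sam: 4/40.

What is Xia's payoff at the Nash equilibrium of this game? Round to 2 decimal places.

31.65 hours

Player j's private return per contributed unit is 7.4 × (j's share). Contributing is weakly dominant for j when that share is at least 1/7.4 = 0.1351, and contributing 0 is dominant otherwise.
The shares above 0.1351 belong to Noor and Dana, contributing 15 each; the remaining 7 contribute 0. Total contributed: 30.
Xia keeps 15 and receives 7.4 × 30 × 3/40 = 16.65 from the shared-equipment pool, for a payoff of 31.65.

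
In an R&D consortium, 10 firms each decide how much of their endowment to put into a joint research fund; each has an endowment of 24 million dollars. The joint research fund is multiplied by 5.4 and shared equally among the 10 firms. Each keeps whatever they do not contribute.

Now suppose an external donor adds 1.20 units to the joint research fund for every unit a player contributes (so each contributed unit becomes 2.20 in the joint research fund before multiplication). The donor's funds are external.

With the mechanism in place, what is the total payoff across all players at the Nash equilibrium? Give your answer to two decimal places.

2851.20 million dollars

Under the mechanism each unit contributed yields 5.4 × 2.20 / 10 = 1.1880 back to its contributor per unit of net cost, which exceeds 1, making full contribution the dominant choice for everyone.
So the Nash equilibrium is full contribution by all 10; the group earns 5.4 × 2.20 × 240 = 2851.20.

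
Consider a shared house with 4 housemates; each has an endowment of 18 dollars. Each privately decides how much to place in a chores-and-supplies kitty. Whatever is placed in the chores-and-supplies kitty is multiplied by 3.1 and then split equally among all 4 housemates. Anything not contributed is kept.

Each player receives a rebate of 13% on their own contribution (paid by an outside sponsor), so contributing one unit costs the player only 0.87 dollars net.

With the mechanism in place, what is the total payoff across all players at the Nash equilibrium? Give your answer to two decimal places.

Even with the mechanism, each unit contributed returns only (3.1/4) / 0.87 = 0.8908 per unit of net cost, so contributing nothing is still dominant.
At the Nash equilibrium no one contributes; group total payoff = 4 × 18 = 72.

72.00 dollars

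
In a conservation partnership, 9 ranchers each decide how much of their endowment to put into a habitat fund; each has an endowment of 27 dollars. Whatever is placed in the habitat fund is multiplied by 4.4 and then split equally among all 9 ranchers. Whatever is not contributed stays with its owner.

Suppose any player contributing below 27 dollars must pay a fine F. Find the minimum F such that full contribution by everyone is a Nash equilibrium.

Given the others contribute fully, the best deviation is to contribute 0 (any partial contribution still incurs the fine and gives up units whose private return 0.4889 is below 1).
Deviating from 27 to 0 saves 27 dollars but forfeits the deviator's share of the drop in the habitat fund: 4.4/9 × 27 = 13.20.
So the deviation gain is 27 − 13.20 = 13.80, and the fine must be at least 13.80 dollars to wipe it out.

13.80 dollars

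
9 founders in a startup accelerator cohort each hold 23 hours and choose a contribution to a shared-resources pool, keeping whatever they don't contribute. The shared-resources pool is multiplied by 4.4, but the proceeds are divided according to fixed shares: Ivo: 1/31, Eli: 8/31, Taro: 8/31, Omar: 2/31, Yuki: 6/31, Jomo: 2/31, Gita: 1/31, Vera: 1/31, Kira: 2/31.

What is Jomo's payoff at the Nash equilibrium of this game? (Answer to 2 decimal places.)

36.06 hours

For player j, contributing a unit is worthwhile iff 4.4 × (j's share) ≥ 1, i.e. iff j's share is at least 0.2273.
Eli and Taro clear that bar, contributing 23 each; the remaining 7 contribute 0. Total contributed: 46.
Jomo keeps 23 and receives 4.4 × 46 × 2/31 = 13.06 from the shared-resources pool, for a payoff of 36.06.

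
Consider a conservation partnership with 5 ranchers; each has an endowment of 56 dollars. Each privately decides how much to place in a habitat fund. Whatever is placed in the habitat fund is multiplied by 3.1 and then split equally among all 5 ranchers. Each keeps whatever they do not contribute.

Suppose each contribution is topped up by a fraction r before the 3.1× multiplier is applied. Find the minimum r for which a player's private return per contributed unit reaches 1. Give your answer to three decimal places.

With matching at rate r, one contributed unit becomes (1 + r) in the habitat fund and returns 3.1 × (1 + r) / 5 to the contributor.
Setting this equal to 1: 1 + r = 5/3.1 = 1.6129.
So the minimum matching rate is r = 1.6129 − 1 = 0.613.

0.613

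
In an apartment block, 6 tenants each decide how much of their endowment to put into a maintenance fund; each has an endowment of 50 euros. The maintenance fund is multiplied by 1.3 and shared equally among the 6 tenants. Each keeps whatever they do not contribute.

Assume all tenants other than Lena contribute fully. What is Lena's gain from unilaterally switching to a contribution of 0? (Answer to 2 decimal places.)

Switching from a contribution of 50 to 0 lets Lena keep an extra 50 euros, but lowers the maintenance fund by 50, which costs Lena their own share of that drop: 1.3/6 × 50 = 10.83.
Net gain = 50 − 10.83 = 39.17. The private return per contributed unit (0.2167) is below 1, so free-riding is indeed the best response regardless of what the others do.

39.17 euros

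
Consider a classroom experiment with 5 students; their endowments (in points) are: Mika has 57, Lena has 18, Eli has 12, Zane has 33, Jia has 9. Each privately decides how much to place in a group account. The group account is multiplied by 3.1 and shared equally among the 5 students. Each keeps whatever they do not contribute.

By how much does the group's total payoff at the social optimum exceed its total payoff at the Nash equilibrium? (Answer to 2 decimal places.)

The private return per contributed unit is 3.1/5 = 0.6200 < 1 for every player regardless of endowment, so the Nash equilibrium is zero contribution and the group total is Σ E_j = 57 + 18 + 12 + 33 + 9 = 129.
Each contributed unit returns 3.100 to the group, so the social optimum is full contribution by everyone: group total = 3.100 × 129 = 399.90.
Efficiency loss = (3.100 − 1) × 129 = 270.90.

270.90 points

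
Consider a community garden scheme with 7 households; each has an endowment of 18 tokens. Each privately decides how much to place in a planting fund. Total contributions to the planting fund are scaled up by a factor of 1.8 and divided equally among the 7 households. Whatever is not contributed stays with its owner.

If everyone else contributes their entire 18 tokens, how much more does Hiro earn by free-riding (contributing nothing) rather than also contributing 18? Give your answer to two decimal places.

13.37 tokens

Switching from a contribution of 18 to 0 lets Hiro keep an extra 18 tokens, but lowers the planting fund by 18, which costs Hiro their own share of that drop: 1.8/7 × 18 = 4.63.
Net gain = 18 − 4.63 = 13.37. The private return per contributed unit (0.2571) is below 1, so free-riding is indeed the best response regardless of what the others do.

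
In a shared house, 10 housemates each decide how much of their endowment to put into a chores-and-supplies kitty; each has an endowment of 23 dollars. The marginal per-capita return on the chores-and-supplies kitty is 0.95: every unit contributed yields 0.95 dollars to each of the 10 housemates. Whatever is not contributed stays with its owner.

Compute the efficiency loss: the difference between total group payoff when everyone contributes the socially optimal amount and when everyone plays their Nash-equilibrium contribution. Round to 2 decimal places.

The private return per contributed unit is 0.95 < 1, so contributing 0 is dominant for every player. At the Nash equilibrium everyone keeps their 23, and the group total is 10 × 23 = 230.
Each contributed unit returns 9.500 to the group as a whole (0.95 to each of 10 players), which exceeds 1, so the social optimum is full contribution: group total = 9.500 × 230 = 2185.00.
Efficiency loss = 2185.00 − 230 = 1955.00.

1955.00 dollars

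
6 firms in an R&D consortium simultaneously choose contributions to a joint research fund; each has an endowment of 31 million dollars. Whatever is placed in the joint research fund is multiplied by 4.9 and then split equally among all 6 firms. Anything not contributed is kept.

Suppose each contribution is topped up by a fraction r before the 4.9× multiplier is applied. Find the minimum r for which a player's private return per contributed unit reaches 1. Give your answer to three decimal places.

0.224

With matching at rate r, one contributed unit becomes (1 + r) in the joint research fund and returns 4.9 × (1 + r) / 6 to the contributor.
Setting this equal to 1: 1 + r = 6/4.9 = 1.2245.
So the minimum matching rate is r = 1.2245 − 1 = 0.224.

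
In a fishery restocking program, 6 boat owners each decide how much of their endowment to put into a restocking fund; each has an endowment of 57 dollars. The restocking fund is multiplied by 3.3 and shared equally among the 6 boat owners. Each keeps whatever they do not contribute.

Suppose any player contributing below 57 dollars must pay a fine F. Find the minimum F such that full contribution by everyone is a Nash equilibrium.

25.65 dollars

Given the others contribute fully, the best deviation is to contribute 0 (any partial contribution still incurs the fine and gives up units whose private return 0.5500 is below 1).
Deviating from 57 to 0 saves 57 dollars but forfeits the deviator's share of the drop in the restocking fund: 3.3/6 × 57 = 31.35.
So the deviation gain is 57 − 31.35 = 25.65, and the fine must be at least 25.65 dollars to wipe it out.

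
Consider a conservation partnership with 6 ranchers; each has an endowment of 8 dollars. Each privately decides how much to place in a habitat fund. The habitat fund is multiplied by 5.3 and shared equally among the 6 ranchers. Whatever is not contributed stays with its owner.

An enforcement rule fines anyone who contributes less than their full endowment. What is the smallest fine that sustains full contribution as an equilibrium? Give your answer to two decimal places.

Given the others contribute fully, the best deviation is to contribute 0 (any partial contribution still incurs the fine and gives up units whose private return 0.8833 is below 1).
Deviating from 8 to 0 saves 8 dollars but forfeits the deviator's share of the drop in the habitat fund: 5.3/6 × 8 = 7.07.
So the deviation gain is 8 − 7.07 = 0.93, and the fine must be at least 0.93 dollars to wipe it out.

0.93 dollars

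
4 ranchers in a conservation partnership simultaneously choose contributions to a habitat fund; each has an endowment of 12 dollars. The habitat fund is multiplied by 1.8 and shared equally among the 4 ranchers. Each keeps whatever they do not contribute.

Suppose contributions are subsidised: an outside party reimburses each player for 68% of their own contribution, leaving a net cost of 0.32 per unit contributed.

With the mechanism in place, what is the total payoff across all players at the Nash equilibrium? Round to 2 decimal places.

With the mechanism, a contributed unit returns (1.8/4) / 0.32 = 1.4063 per unit of net cost to the contributor — now above 1 — so contributing fully is weakly dominant for every player.
So the Nash equilibrium is full contribution by all 4; the group earns 4 × (12 × 0.68 + 1.8 × 12) = 119.04.

119.04 dollars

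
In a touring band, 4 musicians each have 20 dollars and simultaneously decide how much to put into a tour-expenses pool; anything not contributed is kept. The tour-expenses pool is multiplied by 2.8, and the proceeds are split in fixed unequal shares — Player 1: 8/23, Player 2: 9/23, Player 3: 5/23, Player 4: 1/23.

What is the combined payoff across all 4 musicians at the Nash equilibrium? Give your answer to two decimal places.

Each unit j contributes comes back to j as 2.8 × (j's share), so j prefers to contribute only if that share exceeds 1/2.8 = 0.3571; otherwise keeping the unit dominates.
The only share above 0.3571 is Player 2's 9/23, contributing 20; the remaining 3 contribute 0. Total contributed: 20.
The tour-expenses pool pays out 2.8 × 20 = 56.00 in total (split across the unequal shares, but the aggregate is all that matters for the group sum).
The 3 free-riders keep 20 each, adding 60. Group total = 60 + 56.00 = 116.00.

116.00 dollars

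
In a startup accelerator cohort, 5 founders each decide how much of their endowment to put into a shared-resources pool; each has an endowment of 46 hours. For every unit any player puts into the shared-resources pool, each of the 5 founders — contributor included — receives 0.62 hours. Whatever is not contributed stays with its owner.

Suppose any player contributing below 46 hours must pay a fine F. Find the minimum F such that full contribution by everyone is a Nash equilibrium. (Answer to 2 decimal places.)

Given the others contribute fully, the best deviation is to contribute 0 (any partial contribution still incurs the fine and gives up units whose private return 0.62 is below 1).
Deviating from 46 to 0 saves 46 hours but forfeits the deviator's share of the drop in the shared-resources pool: 0.62 × 46 = 28.52.
So the deviation gain is 46 − 28.52 = 17.48, and the fine must be at least 17.48 hours to wipe it out.

17.48 hours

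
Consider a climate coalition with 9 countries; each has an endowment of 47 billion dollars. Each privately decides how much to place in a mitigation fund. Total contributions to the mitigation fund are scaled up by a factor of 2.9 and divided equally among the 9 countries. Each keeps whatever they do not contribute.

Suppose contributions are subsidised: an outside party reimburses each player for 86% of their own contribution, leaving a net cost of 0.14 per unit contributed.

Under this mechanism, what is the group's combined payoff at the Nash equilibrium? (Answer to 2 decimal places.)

1590.48 billion dollars

With the mechanism, a contributed unit returns (2.9/9) / 0.14 = 2.3016 per unit of net cost to the contributor — now above 1 — so contributing fully is weakly dominant for every player.
So the Nash equilibrium is full contribution by all 9; the group earns 9 × (47 × 0.86 + 2.9 × 47) = 1590.48.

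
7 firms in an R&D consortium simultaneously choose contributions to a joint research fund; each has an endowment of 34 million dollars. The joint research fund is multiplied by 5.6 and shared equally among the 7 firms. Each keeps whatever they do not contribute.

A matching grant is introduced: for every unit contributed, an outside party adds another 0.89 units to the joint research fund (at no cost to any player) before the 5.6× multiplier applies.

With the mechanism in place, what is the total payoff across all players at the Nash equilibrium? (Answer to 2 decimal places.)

With the mechanism, a contributed unit returns 5.6 × 1.89 / 7 = 1.5120 per unit of net cost to the contributor — now above 1 — so contributing fully is weakly dominant for every player.
So the Nash equilibrium is full contribution by all 7; the group earns 5.6 × 1.89 × 238 = 2518.99.

2518.99 million dollars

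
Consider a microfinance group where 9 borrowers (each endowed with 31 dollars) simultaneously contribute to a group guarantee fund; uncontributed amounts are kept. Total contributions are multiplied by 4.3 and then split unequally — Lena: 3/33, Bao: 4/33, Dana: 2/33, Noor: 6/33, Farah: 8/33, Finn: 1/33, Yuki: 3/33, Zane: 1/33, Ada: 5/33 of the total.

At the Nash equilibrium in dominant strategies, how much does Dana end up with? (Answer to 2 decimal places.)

39.08 dollars

Player j's private return per contributed unit is 4.3 × (j's share). Contributing is weakly dominant for j when that share is at least 1/4.3 = 0.2326, and contributing 0 is dominant otherwise.
Farah alone (share 8/33) is above the threshold, contributing 31; the remaining 8 contribute 0. Total contributed: 31.
Dana keeps 31 and receives 4.3 × 31 × 2/33 = 8.08 from the group guarantee fund, for a payoff of 39.08.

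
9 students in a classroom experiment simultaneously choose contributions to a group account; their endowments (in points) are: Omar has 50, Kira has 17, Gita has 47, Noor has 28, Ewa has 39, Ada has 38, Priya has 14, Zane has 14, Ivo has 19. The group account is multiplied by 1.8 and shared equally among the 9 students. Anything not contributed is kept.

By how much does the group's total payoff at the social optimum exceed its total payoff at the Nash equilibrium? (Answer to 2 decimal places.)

The private return per contributed unit is 1.8/9 = 0.2000 < 1 for every player regardless of endowment, so the Nash equilibrium is zero contribution and the group total is Σ E_j = 50 + 17 + 47 + 28 + 39 + 38 + 14 + 14 + 19 = 266.
Each contributed unit returns 1.800 to the group, so the social optimum is full contribution by everyone: group total = 1.800 × 266 = 478.80.
Efficiency loss = (1.800 − 1) × 266 = 212.80.

212.80 points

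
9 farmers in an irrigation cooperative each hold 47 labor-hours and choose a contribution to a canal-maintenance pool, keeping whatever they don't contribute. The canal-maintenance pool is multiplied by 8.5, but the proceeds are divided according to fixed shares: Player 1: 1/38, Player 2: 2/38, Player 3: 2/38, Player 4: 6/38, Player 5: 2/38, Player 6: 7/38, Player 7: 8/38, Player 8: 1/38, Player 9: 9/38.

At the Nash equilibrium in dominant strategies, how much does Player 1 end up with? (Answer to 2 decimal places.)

A player with share s gets back 8.5·s per unit contributed, so full contribution is dominant for anyone with s > 1/8.5 = 0.1176 and zero contribution is dominant for anyone below.
Player 4, Player 6, Player 7 and Player 9 clear that bar, contributing 47 each; the remaining 5 contribute 0. Total contributed: 188.
Player 1 keeps 47 and receives 8.5 × 188 × 1/38 = 42.05 from the canal-maintenance pool, for a payoff of 89.05.

89.05 labor-hours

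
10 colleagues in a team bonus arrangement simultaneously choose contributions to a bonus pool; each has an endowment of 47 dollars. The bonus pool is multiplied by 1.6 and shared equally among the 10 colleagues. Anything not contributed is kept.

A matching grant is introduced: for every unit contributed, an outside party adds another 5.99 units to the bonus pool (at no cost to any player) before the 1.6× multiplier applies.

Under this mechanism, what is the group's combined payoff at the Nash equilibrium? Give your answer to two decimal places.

5256.48 dollars

With the mechanism, a contributed unit returns 1.6 × 6.99 / 10 = 1.1184 per unit of net cost to the contributor — now above 1 — so contributing fully is weakly dominant for every player.
At the Nash equilibrium everyone contributes 47. Group total payoff = 1.6 × 6.99 × 470 = 5256.48.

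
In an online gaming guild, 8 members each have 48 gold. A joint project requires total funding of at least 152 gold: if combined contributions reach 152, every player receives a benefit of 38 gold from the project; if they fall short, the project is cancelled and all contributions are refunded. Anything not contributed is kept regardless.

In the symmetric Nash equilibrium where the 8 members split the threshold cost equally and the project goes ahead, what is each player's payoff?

Equal share of the threshold: 152/8 = 19.
At this profile no one gains by cutting their contribution: any cut drops the total below 152, the project is cancelled, contributions are refunded, and the deviator ends with 48, which is less than 48 − 19 + 38 = 67. Contributing more than 19 just wastes the excess. So contributing exactly 19 is a best response.
Each player's payoff: 48 − 19 + 38 = 67.

67 gold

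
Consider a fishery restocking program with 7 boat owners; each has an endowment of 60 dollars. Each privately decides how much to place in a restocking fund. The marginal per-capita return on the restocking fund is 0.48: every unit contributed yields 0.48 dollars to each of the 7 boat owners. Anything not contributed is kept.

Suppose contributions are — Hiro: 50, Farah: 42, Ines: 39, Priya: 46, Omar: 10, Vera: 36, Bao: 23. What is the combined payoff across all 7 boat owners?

Total contributed: 50 + 42 + 39 + 46 + 10 + 36 + 23 = 246; total kept: 7 × 60 − 246 = 174.
The restocking fund pays out 0.48 × 7 × 246 = 826.56 in aggregate.
Group total = 174 + 826.56 = 1000.56.

1000.56 dollars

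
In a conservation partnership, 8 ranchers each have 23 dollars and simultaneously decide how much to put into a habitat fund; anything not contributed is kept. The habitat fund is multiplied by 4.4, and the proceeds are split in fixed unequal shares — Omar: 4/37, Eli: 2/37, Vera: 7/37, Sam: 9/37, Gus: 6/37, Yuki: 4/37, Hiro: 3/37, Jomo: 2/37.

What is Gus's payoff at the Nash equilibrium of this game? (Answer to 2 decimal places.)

Player j's private return per contributed unit is 4.4 × (j's share). Contributing is weakly dominant for j when that share is at least 1/4.4 = 0.2273, and contributing 0 is dominant otherwise.
The only share above 0.2273 is Sam's 9/37, contributing 23; the remaining 7 contribute 0. Total contributed: 23.
Gus keeps 23 and receives 4.4 × 23 × 6/37 = 16.41 from the habitat fund, for a payoff of 39.41.

39.41 dollars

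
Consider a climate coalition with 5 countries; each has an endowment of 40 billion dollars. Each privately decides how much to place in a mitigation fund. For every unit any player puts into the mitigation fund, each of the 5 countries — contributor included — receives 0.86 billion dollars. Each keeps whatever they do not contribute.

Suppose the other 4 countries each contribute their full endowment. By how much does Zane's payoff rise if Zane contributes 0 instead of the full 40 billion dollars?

5.60 billion dollars

Switching from a contribution of 40 to 0 lets Zane keep an extra 40 billion dollars, but lowers the mitigation fund by 40, which costs Zane their own share of that drop: 0.86 × 40 = 34.40.
Net gain = 40 − 34.40 = 5.60. The private return per contributed unit (0.86) is below 1, so free-riding is indeed the best response regardless of what the others do.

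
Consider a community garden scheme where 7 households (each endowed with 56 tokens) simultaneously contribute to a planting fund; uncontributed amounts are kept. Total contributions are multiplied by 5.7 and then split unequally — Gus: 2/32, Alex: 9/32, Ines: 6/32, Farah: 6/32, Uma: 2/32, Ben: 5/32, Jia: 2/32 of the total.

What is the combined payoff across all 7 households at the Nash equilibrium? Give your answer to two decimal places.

1181.60 tokens

For player j, contributing a unit is worthwhile iff 5.7 × (j's share) ≥ 1, i.e. iff j's share is at least 0.1754.
Alex, Ines and Farah clear that bar, contributing 56 each; the remaining 4 contribute 0. Total contributed: 168.
The planting fund pays out 5.7 × 168 = 957.60 in total (split across the unequal shares, but the aggregate is all that matters for the group sum).
The 4 free-riders keep 56 each, adding 224. Group total = 224 + 957.60 = 1181.60.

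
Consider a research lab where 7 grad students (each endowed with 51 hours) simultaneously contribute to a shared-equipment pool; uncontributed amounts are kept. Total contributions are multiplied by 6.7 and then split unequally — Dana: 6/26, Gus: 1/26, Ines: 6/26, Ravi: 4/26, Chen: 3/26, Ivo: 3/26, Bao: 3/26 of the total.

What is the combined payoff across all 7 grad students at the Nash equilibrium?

For player j, contributing a unit is worthwhile iff 6.7 × (j's share) ≥ 1, i.e. iff j's share is at least 0.1493.
The shares above 0.1493 belong to Dana, Ines and Ravi, contributing 51 each; the remaining 4 contribute 0. Total contributed: 153.
The shared-equipment pool pays out 6.7 × 153 = 1025.10 in total (split across the unequal shares, but the aggregate is all that matters for the group sum).
The 4 free-riders keep 51 each, adding 204. Group total = 204 + 1025.10 = 1229.10.

1229.10 hours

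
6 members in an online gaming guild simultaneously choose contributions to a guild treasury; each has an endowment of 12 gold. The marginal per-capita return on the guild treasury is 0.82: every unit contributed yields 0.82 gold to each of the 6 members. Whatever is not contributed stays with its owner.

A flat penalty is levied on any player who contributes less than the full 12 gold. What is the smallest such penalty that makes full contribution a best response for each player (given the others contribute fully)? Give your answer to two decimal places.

Given the others contribute fully, the best deviation is to contribute 0 (any partial contribution still incurs the fine and gives up units whose private return 0.82 is below 1).
Deviating from 12 to 0 saves 12 gold but forfeits the deviator's share of the drop in the guild treasury: 0.82 × 12 = 9.84.
So the deviation gain is 12 − 9.84 = 2.16, and the fine must be at least 2.16 gold to wipe it out.

2.16 gold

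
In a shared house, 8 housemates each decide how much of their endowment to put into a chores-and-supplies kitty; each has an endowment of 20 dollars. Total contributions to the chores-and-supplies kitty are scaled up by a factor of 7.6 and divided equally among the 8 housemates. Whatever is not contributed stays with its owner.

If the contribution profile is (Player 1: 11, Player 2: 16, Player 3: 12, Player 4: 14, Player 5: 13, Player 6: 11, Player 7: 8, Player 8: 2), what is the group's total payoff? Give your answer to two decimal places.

Total contributed: 11 + 16 + 12 + 14 + 13 + 11 + 8 + 2 = 87; total kept: 8 × 20 − 87 = 73.
The chores-and-supplies kitty pays out 7.6 × 87 = 661.20 in aggregate.
Group total = 73 + 661.20 = 734.20.

734.20 dollars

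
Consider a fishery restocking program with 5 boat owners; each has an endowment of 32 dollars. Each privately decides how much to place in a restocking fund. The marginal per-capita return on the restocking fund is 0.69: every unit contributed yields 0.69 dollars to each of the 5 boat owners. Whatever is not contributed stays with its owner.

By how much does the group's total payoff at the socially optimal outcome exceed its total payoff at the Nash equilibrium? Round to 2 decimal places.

392.00 dollars

The private return per contributed unit is 0.69 < 1, so contributing 0 is dominant for every player. At the Nash equilibrium everyone keeps their 32, and the group total is 5 × 32 = 160.
Each contributed unit returns 3.450 to the group as a whole (0.69 to each of 5 players), which exceeds 1, so the social optimum is full contribution: group total = 3.450 × 160 = 552.00.
Efficiency loss = 552.00 − 160 = 392.00.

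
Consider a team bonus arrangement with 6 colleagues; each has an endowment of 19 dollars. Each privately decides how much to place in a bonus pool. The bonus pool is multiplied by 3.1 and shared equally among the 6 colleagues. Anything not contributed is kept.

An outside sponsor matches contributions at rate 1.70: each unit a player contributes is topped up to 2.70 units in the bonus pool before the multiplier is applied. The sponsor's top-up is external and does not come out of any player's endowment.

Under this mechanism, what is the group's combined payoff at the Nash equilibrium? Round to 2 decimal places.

954.18 dollars

Under the mechanism each unit contributed yields 3.1 × 2.70 / 6 = 1.3950 back to its contributor per unit of net cost, which exceeds 1, making full contribution the dominant choice for everyone.
At the Nash equilibrium everyone contributes 19. Group total payoff = 3.1 × 2.70 × 114 = 954.18.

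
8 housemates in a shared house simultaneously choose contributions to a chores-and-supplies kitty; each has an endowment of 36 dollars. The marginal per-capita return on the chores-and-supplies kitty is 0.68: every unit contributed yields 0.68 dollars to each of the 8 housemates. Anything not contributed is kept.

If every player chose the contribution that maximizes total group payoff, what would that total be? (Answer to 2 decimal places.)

Each contributed unit returns 5.440 to the group as a whole (0.68 to each of 8 players), which exceeds 1, so the social optimum is full contribution: group total = 5.440 × 288 = 1566.72.

1566.72 dollars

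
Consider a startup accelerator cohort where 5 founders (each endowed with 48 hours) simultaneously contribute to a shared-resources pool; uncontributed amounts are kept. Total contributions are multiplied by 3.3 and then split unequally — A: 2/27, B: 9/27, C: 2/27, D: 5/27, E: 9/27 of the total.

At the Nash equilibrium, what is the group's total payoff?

A player with share s gets back 3.3·s per unit contributed, so full contribution is dominant for anyone with s > 1/3.3 = 0.3030 and zero contribution is dominant for anyone below.
The shares above 0.3030 belong to B and E, contributing 48 each; the remaining 3 contribute 0. Total contributed: 96.
The shared-resources pool pays out 3.3 × 96 = 316.80 in total (split across the unequal shares, but the aggregate is all that matters for the group sum).
The 3 free-riders keep 48 each, adding 144. Group total = 144 + 316.80 = 460.80.

460.80 hours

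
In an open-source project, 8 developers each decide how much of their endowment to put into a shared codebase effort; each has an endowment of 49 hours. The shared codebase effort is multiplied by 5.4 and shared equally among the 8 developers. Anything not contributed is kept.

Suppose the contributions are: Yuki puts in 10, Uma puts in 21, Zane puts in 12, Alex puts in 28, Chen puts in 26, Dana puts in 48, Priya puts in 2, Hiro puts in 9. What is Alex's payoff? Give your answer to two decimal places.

126.30 hours

Total contributed: 10 + 21 + 12 + 28 + 26 + 48 + 2 + 9 = 156.
Each receives 5.4 × 156 / 8 = 105.30 from the shared codebase effort.
Alex keeps 49 − 28 = 21, so Alex's payoff is 21 + 105.30 = 126.30.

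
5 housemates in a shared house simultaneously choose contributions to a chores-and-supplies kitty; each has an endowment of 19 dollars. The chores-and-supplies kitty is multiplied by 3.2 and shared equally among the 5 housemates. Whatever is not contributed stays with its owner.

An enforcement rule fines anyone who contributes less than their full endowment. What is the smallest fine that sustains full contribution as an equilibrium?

6.84 dollars

Given the others contribute fully, the best deviation is to contribute 0 (any partial contribution still incurs the fine and gives up units whose private return 0.6400 is below 1).
Deviating from 19 to 0 saves 19 dollars but forfeits the deviator's share of the drop in the chores-and-supplies kitty: 3.2/5 × 19 = 12.16.
So the deviation gain is 19 − 12.16 = 6.84, and the fine must be at least 6.84 dollars to wipe it out.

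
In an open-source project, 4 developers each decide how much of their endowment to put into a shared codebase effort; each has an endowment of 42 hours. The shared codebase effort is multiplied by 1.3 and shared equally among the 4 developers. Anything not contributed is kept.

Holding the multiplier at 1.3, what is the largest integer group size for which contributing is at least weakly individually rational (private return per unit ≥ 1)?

Private return per unit is 1.3/(group size), which is ≥ 1 whenever the group size is ≤ 1.3.
The largest such integer is 1.

1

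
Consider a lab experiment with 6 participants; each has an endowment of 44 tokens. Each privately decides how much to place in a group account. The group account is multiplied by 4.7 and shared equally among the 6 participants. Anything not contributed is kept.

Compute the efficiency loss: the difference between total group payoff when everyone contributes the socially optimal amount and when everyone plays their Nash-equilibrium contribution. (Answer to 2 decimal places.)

976.80 tokens

Each contributed unit returns 4.7/6 = 0.7833 to its contributor — below 1 — so contributing 0 is dominant for every player. At the Nash equilibrium everyone keeps their 44, and the group total is 6 × 44 = 264.
Each contributed unit returns 4.700 to the group as a whole (0.7833 to each of 6 players), which exceeds 1, so the social optimum is full contribution: group total = 4.700 × 264 = 1240.80.
Efficiency loss = 1240.80 − 264 = 976.80.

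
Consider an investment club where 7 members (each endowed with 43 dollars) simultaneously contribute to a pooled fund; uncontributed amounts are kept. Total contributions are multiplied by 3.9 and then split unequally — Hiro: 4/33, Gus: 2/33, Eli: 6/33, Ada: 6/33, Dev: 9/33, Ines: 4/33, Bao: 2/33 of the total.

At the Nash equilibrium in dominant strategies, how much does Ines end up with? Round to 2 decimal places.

63.33 dollars

A player with share s gets back 3.9·s per unit contributed, so full contribution is dominant for anyone with s > 1/3.9 = 0.2564 and zero contribution is dominant for anyone below.
Dev alone (share 9/33) is above the threshold, contributing 43; the remaining 6 contribute 0. Total contributed: 43.
Ines keeps 43 and receives 3.9 × 43 × 4/33 = 20.33 from the pooled fund, for a payoff of 63.33.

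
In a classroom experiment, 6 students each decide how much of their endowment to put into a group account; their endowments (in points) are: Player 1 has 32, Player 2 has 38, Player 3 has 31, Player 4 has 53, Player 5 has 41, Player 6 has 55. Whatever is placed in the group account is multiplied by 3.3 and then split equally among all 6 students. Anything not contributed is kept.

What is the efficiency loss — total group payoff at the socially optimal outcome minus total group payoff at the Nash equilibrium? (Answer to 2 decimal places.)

The private return per contributed unit is 3.3/6 = 0.5500 < 1 for every player regardless of endowment, so the Nash equilibrium is zero contribution and the group total is Σ E_j = 32 + 38 + 31 + 53 + 41 + 55 = 250.
Each contributed unit returns 3.300 to the group, so the social optimum is full contribution by everyone: group total = 3.300 × 250 = 825.00.
Efficiency loss = (3.300 − 1) × 250 = 575.00.

575.00 points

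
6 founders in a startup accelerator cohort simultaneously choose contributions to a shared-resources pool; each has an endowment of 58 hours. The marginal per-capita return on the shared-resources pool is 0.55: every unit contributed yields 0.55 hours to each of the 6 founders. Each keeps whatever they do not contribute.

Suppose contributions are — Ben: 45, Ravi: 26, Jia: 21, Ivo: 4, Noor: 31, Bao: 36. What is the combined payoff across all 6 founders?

Total contributed: 45 + 26 + 21 + 4 + 31 + 36 = 163; total kept: 6 × 58 − 163 = 185.
The shared-resources pool pays out 0.55 × 6 × 163 = 537.90 in aggregate.
Group total = 185 + 537.90 = 722.90.

722.90 hours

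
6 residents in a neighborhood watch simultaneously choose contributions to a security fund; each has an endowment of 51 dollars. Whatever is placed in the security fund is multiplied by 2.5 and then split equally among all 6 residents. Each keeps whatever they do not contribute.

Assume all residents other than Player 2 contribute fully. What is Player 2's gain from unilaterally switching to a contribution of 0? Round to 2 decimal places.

Switching from a contribution of 51 to 0 lets Player 2 keep an extra 51 dollars, but lowers the security fund by 51, which costs Player 2 their own share of that drop: 2.5/6 × 51 = 21.25.
Net gain = 51 − 21.25 = 29.75. The private return per contributed unit (0.4167) is below 1, so free-riding is indeed the best response regardless of what the others do.

29.75 dollars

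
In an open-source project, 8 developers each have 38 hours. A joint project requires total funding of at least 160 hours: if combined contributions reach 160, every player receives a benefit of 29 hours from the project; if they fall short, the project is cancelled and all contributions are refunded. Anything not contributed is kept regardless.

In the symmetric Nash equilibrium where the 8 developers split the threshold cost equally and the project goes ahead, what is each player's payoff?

Equal share of the threshold: 160/8 = 20.
At this profile no one gains by cutting their contribution: any cut drops the total below 160, the project is cancelled, contributions are refunded, and the deviator ends with 38, which is less than 38 − 20 + 29 = 47. Contributing more than 20 just wastes the excess. So contributing exactly 20 is a best response.
Each player's payoff: 38 − 20 + 29 = 47.

47 hours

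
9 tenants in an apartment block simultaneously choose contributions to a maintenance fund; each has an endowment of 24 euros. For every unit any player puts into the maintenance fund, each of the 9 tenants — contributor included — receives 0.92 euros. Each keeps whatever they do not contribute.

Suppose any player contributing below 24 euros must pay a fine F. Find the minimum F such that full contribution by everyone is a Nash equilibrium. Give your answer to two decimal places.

Given the others contribute fully, the best deviation is to contribute 0 (any partial contribution still incurs the fine and gives up units whose private return 0.92 is below 1).
Deviating from 24 to 0 saves 24 euros but forfeits the deviator's share of the drop in the maintenance fund: 0.92 × 24 = 22.08.
So the deviation gain is 24 − 22.08 = 1.92, and the fine must be at least 1.92 euros to wipe it out.

1.92 euros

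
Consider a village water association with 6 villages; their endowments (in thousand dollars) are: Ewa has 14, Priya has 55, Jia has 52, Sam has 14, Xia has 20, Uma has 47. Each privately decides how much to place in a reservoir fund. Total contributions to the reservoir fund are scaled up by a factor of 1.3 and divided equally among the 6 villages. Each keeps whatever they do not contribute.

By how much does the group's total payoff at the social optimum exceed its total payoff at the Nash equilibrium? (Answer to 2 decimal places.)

The private return per contributed unit is 1.3/6 = 0.2167 < 1 for every player regardless of endowment, so the Nash equilibrium is zero contribution and the group total is Σ E_j = 14 + 55 + 52 + 14 + 20 + 47 = 202.
Each contributed unit returns 1.300 to the group, so the social optimum is full contribution by everyone: group total = 1.300 × 202 = 262.60.
Efficiency loss = (1.300 − 1) × 202 = 60.60.

60.60 thousand dollars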